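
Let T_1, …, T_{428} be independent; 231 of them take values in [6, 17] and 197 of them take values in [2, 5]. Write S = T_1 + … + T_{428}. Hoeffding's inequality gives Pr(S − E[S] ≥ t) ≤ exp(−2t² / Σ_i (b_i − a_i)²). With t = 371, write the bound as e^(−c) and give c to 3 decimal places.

Σ(b_i − a_i)² = 231·11² + 197·3² = 29724.
c = 2t² / 29724 = 2·371² / 29724 = 9.2613.

9.261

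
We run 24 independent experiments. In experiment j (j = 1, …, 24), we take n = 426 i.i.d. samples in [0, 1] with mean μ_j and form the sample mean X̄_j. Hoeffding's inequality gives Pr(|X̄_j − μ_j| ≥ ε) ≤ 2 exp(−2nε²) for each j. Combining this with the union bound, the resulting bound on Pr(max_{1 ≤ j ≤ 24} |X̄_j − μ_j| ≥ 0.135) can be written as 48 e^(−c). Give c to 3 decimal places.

Union bound over the 24 events: Pr(max_{1 ≤ j ≤ 24} |X̄_j − μ_j| ≥ 0.135) ≤ 24·2·exp(−2nε²) = 48 exp(−2·426·0.135²).
So c = 2·426·0.135² = 15.5277.

15.528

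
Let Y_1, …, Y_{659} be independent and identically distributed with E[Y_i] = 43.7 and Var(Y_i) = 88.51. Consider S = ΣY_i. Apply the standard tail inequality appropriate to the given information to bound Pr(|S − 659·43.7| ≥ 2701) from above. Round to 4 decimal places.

With mean and variance of each term known, Chebyshev's inequality bounds the deviation of the sum (or sample mean).
Var(S) = n·Var(Y_i) = 659·88.51 = 58328.09.
Chebyshev: Pr(|S − 659·43.7| ≥ 2701) ≤ Var(S)/2701² = 58328.09/7295401 = 0.0080.

0.0080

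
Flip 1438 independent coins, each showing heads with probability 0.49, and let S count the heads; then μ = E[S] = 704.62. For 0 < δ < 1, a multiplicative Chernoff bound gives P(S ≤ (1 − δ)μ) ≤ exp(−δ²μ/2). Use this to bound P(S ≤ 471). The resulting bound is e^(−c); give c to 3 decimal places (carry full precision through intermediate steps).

Write 471 = (1 − δ)μ, so δ = 1 − 471/704.62 = 0.3315546…
Then the exponent is δ²μ/2 = (μ − 471)²/(2μ) = 38.728892.

38.729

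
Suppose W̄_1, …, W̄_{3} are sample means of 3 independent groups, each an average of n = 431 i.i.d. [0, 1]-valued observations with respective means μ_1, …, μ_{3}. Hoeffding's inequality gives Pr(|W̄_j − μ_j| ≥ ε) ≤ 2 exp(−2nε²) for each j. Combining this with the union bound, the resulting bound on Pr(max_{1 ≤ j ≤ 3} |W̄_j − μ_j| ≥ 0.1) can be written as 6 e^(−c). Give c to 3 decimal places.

8.620

Union bound over the 3 events: Pr(max_{1 ≤ j ≤ 3} |W̄_j − μ_j| ≥ 0.1) ≤ 3·2·exp(−2nε²) = 6 exp(−2·431·0.1²).
So c = 2·431·0.1² = 8.6200.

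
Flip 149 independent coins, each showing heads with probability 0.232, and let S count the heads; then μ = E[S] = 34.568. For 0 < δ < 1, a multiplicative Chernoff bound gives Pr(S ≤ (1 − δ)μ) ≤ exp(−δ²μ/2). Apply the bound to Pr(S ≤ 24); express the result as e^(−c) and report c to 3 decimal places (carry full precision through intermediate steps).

1.615

Write 24 = (1 − δ)μ, so δ = 1 − 24/34.568 = 0.3057163…
Then the exponent is δ²μ/2 = (μ − 24)²/(2μ) = 1.615405.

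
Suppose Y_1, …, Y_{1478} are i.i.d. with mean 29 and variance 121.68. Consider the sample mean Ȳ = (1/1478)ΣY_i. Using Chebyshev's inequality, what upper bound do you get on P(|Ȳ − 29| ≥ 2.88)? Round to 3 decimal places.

0.010

Var(Ȳ) = Var(Y_i)/n = 121.68/1478 = 0.082327.
Chebyshev: P(|Ȳ − 29| ≥ 2.88) ≤ Var(Ȳ)/(2.88)² = 121.68/(1478·2.88²) = 0.0099.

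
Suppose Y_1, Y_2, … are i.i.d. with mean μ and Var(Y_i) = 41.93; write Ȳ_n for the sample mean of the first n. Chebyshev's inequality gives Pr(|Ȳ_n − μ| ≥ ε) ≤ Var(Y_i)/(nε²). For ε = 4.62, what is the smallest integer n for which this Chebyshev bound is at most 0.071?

28

Require 41.93/(n·4.62²) ≤ 0.071, i.e. n ≥ 41.93/(0.071·4.62²) = 27.668.
The smallest integer n is 28.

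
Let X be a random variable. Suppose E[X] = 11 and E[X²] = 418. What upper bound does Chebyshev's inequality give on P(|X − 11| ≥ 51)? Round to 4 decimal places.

0.1142

Var(X) = E[X²] − (E[X])² = 418 − 121 = 297.
Chebyshev's inequality: P(|X − μ| ≥ t) ≤ Var(X)/t² = 297/2601 = 0.1142.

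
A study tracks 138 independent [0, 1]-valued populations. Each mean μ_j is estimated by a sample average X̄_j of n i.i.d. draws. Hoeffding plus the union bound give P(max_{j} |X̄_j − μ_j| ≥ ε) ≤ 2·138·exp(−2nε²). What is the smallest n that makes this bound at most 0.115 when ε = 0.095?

Need 2·138·exp(−2nε²) ≤ 0.115, i.e. exp(−2nε²) ≤ 0.115/276.
So 2nε² ≥ ln(276/0.115) = 7.783224.
Hence n ≥ 7.783224/(2·0.095²) = 431.204.
The smallest integer n is 432.

432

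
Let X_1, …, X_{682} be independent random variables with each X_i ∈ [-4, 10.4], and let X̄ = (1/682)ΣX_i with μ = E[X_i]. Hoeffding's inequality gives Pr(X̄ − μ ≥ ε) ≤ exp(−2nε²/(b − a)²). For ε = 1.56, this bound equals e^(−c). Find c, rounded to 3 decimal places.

c = 2nε²/(b − a)² = 2·682·1.56² / 14.4² = 16.0081.

16.008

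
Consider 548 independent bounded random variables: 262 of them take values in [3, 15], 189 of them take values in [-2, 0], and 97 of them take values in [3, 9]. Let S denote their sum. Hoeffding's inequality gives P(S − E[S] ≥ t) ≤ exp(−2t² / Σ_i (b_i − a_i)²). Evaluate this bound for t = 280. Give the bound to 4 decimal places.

Σ(b_i − a_i)² = 262·12² + 189·2² + 97·6² = 41976.
Exponent = 2·280² / 41976 = 3.73547.
Bound = exp(−3.73547) = 0.02386.

0.0239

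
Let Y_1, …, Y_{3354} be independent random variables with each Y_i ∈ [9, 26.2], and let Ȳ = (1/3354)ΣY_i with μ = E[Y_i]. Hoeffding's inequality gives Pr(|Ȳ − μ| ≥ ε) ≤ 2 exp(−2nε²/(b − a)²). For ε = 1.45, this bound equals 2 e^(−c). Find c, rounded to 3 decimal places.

47.673

c = 2nε²/(b − a)² = 2·3354·1.45² / 17.2² = 47.6730.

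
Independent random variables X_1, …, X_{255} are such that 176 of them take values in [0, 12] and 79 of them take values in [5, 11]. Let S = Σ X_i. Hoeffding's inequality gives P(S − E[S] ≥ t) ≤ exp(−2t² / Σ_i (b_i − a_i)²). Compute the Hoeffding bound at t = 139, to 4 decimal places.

0.2539

Σ(b_i − a_i)² = 176·12² + 79·6² = 28188.
Exponent = 2·139² / 28188 = 1.37087.
Bound = exp(−1.37087) = 0.25389.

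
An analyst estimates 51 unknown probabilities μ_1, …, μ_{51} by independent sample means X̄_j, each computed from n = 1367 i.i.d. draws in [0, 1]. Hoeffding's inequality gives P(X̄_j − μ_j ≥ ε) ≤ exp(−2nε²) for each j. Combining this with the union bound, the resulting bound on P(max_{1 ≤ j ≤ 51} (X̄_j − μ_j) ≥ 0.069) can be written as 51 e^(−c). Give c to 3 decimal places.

Union bound over the 51 events: P(max_{1 ≤ j ≤ 51} (X̄_j − μ_j) ≥ 0.069) ≤ 51·exp(−2nε²) = 51 exp(−2·1367·0.069²).
So c = 2·1367·0.069² = 13.0166.

13.017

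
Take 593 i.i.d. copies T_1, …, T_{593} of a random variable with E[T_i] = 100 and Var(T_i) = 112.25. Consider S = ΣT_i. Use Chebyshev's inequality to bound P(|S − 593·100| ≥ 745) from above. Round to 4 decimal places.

Var(S) = n·Var(T_i) = 593·112.25 = 66564.25.
Chebyshev: P(|S − 593·100| ≥ 745) ≤ Var(S)/745² = 66564.25/555025 = 0.1199.

0.1199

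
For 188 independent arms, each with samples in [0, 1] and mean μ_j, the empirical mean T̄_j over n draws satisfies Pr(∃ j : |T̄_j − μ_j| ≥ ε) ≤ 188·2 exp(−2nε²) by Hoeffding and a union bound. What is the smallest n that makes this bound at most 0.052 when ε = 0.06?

Need 2·188·exp(−2nε²) ≤ 0.052, i.e. exp(−2nε²) ≤ 0.052/376.
So 2nε² ≥ ln(376/0.052) = 8.886101.
Hence n ≥ 8.886101/(2·0.06²) = 1234.181.
The smallest integer n is 1235.

1235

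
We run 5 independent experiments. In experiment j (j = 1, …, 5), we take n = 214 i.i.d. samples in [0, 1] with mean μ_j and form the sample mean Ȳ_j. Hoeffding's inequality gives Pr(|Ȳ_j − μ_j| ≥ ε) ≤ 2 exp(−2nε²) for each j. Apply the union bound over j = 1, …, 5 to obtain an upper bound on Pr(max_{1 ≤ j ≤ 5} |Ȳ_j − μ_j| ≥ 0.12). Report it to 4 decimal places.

Per-experiment Hoeffding bound: 2·exp(−2·214·0.12²) = 2·exp(−6.16320) = 0.004211.
Union bound over 5 events: 5·0.004211 = 0.02106.

0.0211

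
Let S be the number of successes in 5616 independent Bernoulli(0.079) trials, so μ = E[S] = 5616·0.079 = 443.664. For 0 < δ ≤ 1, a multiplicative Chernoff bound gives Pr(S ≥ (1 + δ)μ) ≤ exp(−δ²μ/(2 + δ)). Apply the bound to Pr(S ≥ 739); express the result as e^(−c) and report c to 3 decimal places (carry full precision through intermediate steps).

Write 739 = (1 + δ)μ, so δ = 739/443.664 − 1 = 0.6656749…
Then the exponent is δ²μ/(2 + δ) = (739 − μ)² / (μ·(2 + δ)) = 73.751592.

73.752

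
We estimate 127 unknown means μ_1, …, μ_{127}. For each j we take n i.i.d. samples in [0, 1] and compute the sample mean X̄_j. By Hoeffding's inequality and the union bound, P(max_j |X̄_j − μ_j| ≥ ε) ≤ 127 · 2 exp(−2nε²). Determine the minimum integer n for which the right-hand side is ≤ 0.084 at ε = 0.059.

Need 2·127·exp(−2nε²) ≤ 0.084, i.e. exp(−2nε²) ≤ 0.084/254.
So 2nε² ≥ ln(254/0.084) = 8.014273.
Hence n ≥ 8.014273/(2·0.059²) = 1151.145.
The smallest integer n is 1152.

1152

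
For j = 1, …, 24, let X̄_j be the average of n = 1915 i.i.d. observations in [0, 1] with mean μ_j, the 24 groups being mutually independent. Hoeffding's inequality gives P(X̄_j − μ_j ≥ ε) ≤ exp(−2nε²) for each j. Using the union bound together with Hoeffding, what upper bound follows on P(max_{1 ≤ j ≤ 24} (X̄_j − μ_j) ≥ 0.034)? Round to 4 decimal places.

0.2867

Per-experiment Hoeffding bound: exp(−2·1915·0.034²) = exp(−4.42748) = 0.011945.
Union bound over 24 events: 24·0.011945 = 0.28667.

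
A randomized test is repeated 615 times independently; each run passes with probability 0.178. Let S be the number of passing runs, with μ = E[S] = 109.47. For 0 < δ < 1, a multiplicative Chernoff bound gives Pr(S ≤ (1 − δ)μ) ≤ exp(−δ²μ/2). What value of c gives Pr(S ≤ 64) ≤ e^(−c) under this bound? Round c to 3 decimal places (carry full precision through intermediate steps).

Write 64 = (1 − δ)μ, so δ = 1 − 64/109.47 = 0.4153649…
Then the exponent is δ²μ/2 = (μ − 64)²/(2μ) = 9.443322.

9.443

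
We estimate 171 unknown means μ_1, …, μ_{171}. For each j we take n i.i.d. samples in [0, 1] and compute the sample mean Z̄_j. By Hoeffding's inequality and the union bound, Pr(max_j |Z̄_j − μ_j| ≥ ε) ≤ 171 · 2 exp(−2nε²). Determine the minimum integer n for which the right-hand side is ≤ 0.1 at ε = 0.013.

24076

Need 2·171·exp(−2nε²) ≤ 0.1, i.e. exp(−2nε²) ≤ 0.1/342.
So 2nε² ≥ ln(342/0.1) = 8.137396.
Hence n ≥ 8.137396/(2·0.013²) = 24075.136.
The smallest integer n is 24076.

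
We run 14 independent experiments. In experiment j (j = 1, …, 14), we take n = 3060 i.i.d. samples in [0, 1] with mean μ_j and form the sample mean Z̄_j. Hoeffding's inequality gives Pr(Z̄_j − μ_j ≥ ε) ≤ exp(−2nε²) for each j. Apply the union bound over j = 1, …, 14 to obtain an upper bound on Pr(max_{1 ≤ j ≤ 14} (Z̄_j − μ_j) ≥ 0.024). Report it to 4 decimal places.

Per-experiment Hoeffding bound: exp(−2·3060·0.024²) = exp(−3.52512) = 0.029448.
Union bound over 14 events: 14·0.029448 = 0.41228.

0.4123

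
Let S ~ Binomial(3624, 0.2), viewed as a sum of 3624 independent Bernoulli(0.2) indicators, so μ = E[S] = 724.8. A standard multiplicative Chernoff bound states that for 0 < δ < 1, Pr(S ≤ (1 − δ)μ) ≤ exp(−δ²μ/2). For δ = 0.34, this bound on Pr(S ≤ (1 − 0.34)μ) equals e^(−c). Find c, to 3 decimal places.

c = δ²μ/2 = 0.34²·724.8/2 = 41.8934.

41.893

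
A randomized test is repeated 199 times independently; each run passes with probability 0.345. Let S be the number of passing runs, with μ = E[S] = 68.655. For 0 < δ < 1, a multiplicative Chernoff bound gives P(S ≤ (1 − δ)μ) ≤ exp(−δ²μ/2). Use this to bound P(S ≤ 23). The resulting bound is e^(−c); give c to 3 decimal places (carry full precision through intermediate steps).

15.180

Write 23 = (1 − δ)μ, so δ = 1 − 23/68.655 = 0.6649916…
Then the exponent is δ²μ/2 = (μ − 23)²/(2μ) = 15.180096.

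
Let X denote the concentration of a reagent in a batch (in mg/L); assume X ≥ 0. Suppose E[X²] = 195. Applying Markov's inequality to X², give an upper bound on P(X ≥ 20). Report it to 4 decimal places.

0.4875

Since X ≥ 0, the event {X ≥ 20} is the same as {X² ≥ 400}.
Markov's inequality applied to X² gives P(X² ≥ 400) ≤ E[X²]/400 = 195/400 = 0.4875.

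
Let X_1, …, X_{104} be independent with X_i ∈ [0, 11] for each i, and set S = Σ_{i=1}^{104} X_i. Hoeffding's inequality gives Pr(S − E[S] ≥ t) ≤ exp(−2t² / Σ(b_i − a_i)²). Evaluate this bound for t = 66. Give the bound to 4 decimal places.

0.5004

Σ(b_i − a_i)² = 104·(11)² = 12584.
Exponent = 2·66²/12584 = 0.6923.
Bound = exp(−0.6923) = 0.50042.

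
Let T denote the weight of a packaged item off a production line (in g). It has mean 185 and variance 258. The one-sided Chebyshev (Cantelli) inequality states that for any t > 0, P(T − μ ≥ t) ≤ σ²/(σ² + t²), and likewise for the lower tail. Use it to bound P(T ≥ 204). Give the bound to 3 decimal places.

Here σ² = 258 and t = 19, so σ² + t² = 619.
Cantelli's bound: 258/619 = 0.4168.

0.417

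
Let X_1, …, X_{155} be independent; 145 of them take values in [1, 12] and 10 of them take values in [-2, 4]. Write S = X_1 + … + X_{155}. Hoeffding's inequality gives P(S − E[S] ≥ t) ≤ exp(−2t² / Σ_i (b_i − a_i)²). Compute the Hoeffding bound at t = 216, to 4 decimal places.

Σ(b_i − a_i)² = 145·11² + 10·6² = 17905.
Exponent = 2·216² / 17905 = 5.21151.
Bound = exp(−5.21151) = 0.00545.

0.0055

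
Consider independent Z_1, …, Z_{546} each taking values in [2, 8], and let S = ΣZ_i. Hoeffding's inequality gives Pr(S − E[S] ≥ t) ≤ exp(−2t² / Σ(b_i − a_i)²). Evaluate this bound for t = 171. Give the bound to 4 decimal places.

0.0510

Σ(b_i − a_i)² = 546·(6)² = 19656.
Exponent = 2·171²/19656 = 2.9753.
Bound = exp(−2.9753) = 0.05103.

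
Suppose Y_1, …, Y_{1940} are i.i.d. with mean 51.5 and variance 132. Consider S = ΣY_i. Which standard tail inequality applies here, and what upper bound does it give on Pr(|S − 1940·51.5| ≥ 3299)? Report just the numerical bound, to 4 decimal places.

With mean and variance of each term known, Chebyshev's inequality bounds the deviation of the sum (or sample mean).
Var(S) = n·Var(Y_i) = 1940·132 = 256080.
Chebyshev: Pr(|S − 1940·51.5| ≥ 3299) ≤ Var(S)/3299² = 256080/10883401 = 0.0235.

0.0235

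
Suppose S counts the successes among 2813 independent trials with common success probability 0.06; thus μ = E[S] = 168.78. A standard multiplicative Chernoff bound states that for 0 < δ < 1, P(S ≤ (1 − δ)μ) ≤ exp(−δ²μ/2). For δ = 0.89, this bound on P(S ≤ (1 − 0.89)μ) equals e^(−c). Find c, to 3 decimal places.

c = δ²μ/2 = 0.89²·168.78/2 = 66.8453.

66.845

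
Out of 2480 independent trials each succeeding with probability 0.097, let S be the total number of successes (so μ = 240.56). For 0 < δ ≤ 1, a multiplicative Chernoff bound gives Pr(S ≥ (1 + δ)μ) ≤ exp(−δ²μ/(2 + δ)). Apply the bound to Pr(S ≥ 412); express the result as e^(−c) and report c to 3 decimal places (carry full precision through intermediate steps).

45.041

Write 412 = (1 + δ)μ, so δ = 412/240.56 − 1 = 0.7126704…
Then the exponent is δ²μ/(2 + δ) = (412 − μ)² / (μ·(2 + δ)) = 45.040569.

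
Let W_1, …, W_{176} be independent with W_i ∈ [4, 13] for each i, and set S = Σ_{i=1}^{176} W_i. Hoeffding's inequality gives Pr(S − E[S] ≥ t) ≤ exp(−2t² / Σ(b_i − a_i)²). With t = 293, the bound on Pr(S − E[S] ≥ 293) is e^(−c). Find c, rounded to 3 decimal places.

12.044

Σ(b_i − a_i)² = 176·(9)² = 14256.
c = 2t²/14256 = 2·293²/14256 = 12.0439.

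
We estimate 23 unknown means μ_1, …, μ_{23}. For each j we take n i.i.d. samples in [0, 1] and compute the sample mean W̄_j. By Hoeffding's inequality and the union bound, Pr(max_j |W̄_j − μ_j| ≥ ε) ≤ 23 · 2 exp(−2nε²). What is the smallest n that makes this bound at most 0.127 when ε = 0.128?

180

Need 2·23·exp(−2nε²) ≤ 0.127, i.e. exp(−2nε²) ≤ 0.127/46.
So 2nε² ≥ ln(46/0.127) = 5.892210.
Hence n ≥ 5.892210/(2·0.128²) = 179.816.
The smallest integer n is 180.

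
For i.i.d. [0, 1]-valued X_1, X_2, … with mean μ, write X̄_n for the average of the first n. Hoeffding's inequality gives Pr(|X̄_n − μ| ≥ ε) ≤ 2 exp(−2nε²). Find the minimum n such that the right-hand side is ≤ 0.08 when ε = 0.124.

Require 2·exp(−2nε²) ≤ 0.08, i.e. 2nε² ≥ ln(2/0.08) = 3.218876.
So n ≥ 3.218876 / (2·0.124²) = 104.672.
The smallest integer n is 105.

105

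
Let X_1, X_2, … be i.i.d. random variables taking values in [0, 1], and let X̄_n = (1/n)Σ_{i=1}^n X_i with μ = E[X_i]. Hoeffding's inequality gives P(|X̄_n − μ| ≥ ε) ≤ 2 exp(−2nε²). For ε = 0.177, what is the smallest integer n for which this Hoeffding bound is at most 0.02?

Require 2·exp(−2nε²) ≤ 0.02, i.e. 2nε² ≥ ln(2/0.02) = 4.605170.
So n ≥ 4.605170 / (2·0.177²) = 73.497.
The smallest integer n is 74.

74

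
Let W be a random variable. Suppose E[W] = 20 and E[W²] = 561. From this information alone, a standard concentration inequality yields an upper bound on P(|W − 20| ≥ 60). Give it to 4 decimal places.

The first two moments determine the variance, so Chebyshev's inequality is the sharpest standard bound available.
Var(W) = E[W²] − (E[W])² = 561 − 400 = 161.
Chebyshev's inequality: P(|W − μ| ≥ t) ≤ Var(W)/t² = 161/3600 = 0.0447.

0.0447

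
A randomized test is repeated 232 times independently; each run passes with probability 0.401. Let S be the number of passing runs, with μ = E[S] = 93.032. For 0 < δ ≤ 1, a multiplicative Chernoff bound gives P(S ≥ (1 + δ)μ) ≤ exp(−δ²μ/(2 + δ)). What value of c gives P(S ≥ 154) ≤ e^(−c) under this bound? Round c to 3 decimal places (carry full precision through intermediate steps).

15.047

Write 154 = (1 + δ)μ, so δ = 154/93.032 − 1 = 0.6553444…
Then the exponent is δ²μ/(2 + δ) = (154 − μ)² / (μ·(2 + δ)) = 15.047026.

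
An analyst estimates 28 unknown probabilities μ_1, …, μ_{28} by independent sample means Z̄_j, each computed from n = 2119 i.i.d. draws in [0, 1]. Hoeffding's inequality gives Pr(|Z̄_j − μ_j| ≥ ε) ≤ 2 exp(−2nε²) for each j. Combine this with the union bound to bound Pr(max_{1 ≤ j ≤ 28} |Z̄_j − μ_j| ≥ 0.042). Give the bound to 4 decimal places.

0.0317

Per-experiment Hoeffding bound: 2·exp(−2·2119·0.042²) = 2·exp(−7.47583) = 0.0011332.
Union bound over 28 events: 28·0.0011332 = 0.03173.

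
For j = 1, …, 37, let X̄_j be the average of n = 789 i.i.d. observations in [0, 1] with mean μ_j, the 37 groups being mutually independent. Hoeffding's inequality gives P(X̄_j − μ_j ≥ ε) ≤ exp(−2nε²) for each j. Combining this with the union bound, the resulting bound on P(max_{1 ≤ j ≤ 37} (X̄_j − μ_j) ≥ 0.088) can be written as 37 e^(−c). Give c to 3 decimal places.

Union bound over the 37 events: P(max_{1 ≤ j ≤ 37} (X̄_j − μ_j) ≥ 0.088) ≤ 37·exp(−2nε²) = 37 exp(−2·789·0.088²).
So c = 2·789·0.088² = 12.2200.

12.220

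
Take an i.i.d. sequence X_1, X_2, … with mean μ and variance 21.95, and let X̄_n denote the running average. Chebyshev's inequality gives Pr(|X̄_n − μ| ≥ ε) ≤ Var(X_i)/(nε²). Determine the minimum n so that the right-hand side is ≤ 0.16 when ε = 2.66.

20

Require 21.95/(n·2.66²) ≤ 0.16, i.e. n ≥ 21.95/(0.16·2.66²) = 19.389.
The smallest integer n is 20.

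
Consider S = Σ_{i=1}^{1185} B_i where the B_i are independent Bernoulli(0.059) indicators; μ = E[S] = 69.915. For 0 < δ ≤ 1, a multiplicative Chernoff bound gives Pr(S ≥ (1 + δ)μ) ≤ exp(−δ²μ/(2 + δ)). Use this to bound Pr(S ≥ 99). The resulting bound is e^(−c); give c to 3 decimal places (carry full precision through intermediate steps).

5.008

Write 99 = (1 + δ)μ, so δ = 99/69.915 − 1 = 0.4160051…
Then the exponent is δ²μ/(2 + δ) = (99 − μ)² / (μ·(2 + δ)) = 5.008065.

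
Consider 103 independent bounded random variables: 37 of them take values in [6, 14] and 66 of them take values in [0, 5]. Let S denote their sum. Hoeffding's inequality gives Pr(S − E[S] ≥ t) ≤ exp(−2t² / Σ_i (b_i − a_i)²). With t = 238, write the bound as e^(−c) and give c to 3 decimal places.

28.195

Σ(b_i − a_i)² = 37·8² + 66·5² = 4018.
c = 2t² / 4018 = 2·238² / 4018 = 28.1951.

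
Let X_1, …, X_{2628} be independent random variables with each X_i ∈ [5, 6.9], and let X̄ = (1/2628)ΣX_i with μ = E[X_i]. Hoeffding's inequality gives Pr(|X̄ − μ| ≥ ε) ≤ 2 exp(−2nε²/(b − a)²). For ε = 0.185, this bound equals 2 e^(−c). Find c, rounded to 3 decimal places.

49.830

c = 2nε²/(b − a)² = 2·2628·0.185² / 1.9² = 49.8301.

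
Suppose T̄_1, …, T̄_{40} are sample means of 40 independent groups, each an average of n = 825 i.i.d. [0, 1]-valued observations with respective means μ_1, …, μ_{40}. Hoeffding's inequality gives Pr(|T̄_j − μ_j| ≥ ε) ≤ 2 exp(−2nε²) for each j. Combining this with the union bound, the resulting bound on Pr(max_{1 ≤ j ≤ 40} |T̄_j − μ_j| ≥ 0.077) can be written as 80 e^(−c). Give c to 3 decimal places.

9.783

Union bound over the 40 events: Pr(max_{1 ≤ j ≤ 40} |T̄_j − μ_j| ≥ 0.077) ≤ 40·2·exp(−2nε²) = 80 exp(−2·825·0.077²).
So c = 2·825·0.077² = 9.7828.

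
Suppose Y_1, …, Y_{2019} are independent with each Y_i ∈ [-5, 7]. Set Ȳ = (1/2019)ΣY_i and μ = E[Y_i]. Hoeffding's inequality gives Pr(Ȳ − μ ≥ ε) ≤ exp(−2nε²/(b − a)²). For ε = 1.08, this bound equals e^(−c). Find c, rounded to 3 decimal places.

c = 2nε²/(b − a)² = 2·2019·1.08² / 12² = 32.7078.

32.708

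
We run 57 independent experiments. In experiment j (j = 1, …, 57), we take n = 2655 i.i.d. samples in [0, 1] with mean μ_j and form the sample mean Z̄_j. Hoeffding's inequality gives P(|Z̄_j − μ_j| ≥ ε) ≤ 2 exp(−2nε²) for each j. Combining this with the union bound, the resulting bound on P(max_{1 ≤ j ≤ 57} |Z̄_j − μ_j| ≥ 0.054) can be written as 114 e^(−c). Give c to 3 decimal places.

15.484

Union bound over the 57 events: P(max_{1 ≤ j ≤ 57} |Z̄_j − μ_j| ≥ 0.054) ≤ 57·2·exp(−2nε²) = 114 exp(−2·2655·0.054²).
So c = 2·2655·0.054² = 15.4840.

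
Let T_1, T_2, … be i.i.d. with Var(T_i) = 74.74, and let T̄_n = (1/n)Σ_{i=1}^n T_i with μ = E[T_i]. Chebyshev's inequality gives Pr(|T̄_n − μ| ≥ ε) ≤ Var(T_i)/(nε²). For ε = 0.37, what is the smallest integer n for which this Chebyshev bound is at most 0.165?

3309

Require 74.74/(n·0.37²) ≤ 0.165, i.e. n ≥ 74.74/(0.165·0.37²) = 3308.763.
The smallest integer n is 3309.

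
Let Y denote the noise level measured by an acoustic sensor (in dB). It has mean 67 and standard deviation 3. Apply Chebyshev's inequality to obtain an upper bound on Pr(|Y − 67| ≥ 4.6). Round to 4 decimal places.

0.4253

Chebyshev: Pr(|Y − μ| ≥ t) ≤ Var(Y)/t².
Var(Y) = σ² = 3² = 9.
Bound = 9 / 21.16 = 0.4253.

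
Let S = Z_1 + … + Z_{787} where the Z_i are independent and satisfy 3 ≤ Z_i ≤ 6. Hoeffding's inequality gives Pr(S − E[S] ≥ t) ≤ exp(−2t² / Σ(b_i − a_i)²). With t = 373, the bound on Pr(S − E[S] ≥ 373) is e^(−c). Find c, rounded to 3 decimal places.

39.285

Σ(b_i − a_i)² = 787·(3)² = 7083.
c = 2t²/7083 = 2·373²/7083 = 39.2853.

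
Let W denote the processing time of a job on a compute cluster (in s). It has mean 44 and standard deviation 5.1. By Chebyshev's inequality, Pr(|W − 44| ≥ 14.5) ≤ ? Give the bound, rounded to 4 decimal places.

0.1237

Chebyshev: Pr(|W − μ| ≥ t) ≤ Var(W)/t².
Var(W) = σ² = 5.1² = 26.01.
Bound = 26.01 / 210.25 = 0.1237.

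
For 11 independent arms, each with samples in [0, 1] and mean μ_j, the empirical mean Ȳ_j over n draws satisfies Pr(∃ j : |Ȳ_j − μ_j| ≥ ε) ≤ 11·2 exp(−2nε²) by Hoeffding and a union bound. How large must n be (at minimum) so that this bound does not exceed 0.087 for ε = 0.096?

301

Need 2·11·exp(−2nε²) ≤ 0.087, i.e. exp(−2nε²) ≤ 0.087/22.
So 2nε² ≥ ln(22/0.087) = 5.532890.
Hence n ≥ 5.532890/(2·0.096²) = 300.178.
The smallest integer n is 301.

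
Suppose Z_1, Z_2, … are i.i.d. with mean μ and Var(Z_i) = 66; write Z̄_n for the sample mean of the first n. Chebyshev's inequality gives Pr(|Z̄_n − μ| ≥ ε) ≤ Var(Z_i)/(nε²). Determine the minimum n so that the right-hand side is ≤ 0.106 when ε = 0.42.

Require 66/(n·0.42²) ≤ 0.106, i.e. n ≥ 66/(0.106·0.42²) = 3529.714.
The smallest integer n is 3530.

3530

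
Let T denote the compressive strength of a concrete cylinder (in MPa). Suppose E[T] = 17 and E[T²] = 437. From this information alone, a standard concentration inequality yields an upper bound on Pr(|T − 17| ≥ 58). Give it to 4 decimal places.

0.0440

The first two moments determine the variance, so Chebyshev's inequality is the sharpest standard bound available.
Var(T) = E[T²] − (E[T])² = 437 − 289 = 148.
Chebyshev's inequality: Pr(|T − μ| ≥ t) ≤ Var(T)/t² = 148/3364 = 0.0440.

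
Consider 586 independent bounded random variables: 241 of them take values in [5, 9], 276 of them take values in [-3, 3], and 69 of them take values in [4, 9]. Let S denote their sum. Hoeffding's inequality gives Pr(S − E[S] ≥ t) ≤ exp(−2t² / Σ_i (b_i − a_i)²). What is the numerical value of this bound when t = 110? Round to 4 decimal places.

Σ(b_i − a_i)² = 241·4² + 276·6² + 69·5² = 15517.
Exponent = 2·110² / 15517 = 1.55958.
Bound = exp(−1.55958) = 0.21022.

0.2102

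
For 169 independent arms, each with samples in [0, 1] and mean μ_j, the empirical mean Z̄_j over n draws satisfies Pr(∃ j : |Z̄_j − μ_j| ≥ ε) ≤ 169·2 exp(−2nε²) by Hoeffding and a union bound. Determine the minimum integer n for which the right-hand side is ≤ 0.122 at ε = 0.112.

Need 2·169·exp(−2nε²) ≤ 0.122, i.e. exp(−2nε²) ≤ 0.122/338.
So 2nε² ≥ ln(338/0.122) = 7.926780.
Hence n ≥ 7.926780/(2·0.112²) = 315.959.
The smallest integer n is 316.

316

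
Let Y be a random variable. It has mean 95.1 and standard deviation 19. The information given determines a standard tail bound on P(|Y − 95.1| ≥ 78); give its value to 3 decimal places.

Mean and variance are known, so Chebyshev's inequality applies.
Chebyshev: P(|Y − μ| ≥ t) ≤ Var(Y)/t².
Var(Y) = σ² = 19² = 361.
Bound = 361 / 6084 = 0.0593.

0.059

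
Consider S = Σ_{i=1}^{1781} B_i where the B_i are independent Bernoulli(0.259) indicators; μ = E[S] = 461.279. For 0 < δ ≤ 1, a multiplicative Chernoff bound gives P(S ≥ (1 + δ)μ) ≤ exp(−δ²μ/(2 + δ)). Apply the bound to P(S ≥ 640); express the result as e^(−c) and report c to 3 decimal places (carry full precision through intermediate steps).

29.004

Write 640 = (1 + δ)μ, so δ = 640/461.279 − 1 = 0.3874466…
Then the exponent is δ²μ/(2 + δ) = (640 − μ)² / (μ·(2 + δ)) = 29.003727.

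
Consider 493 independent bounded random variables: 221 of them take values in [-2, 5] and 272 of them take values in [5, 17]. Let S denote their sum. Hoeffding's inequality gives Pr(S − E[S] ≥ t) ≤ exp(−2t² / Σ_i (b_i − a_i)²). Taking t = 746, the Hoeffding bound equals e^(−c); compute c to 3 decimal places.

Σ(b_i − a_i)² = 221·7² + 272·12² = 49997.
c = 2t² / 49997 = 2·746² / 49997 = 22.2620.

22.262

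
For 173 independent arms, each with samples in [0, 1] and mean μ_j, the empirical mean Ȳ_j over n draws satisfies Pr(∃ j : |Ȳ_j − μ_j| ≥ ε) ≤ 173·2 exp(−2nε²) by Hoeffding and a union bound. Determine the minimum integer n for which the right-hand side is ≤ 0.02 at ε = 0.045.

2410

Need 2·173·exp(−2nε²) ≤ 0.02, i.e. exp(−2nε²) ≤ 0.02/346.
So 2nε² ≥ ln(346/0.02) = 9.758462.
Hence n ≥ 9.758462/(2·0.045²) = 2409.497.
The smallest integer n is 2410.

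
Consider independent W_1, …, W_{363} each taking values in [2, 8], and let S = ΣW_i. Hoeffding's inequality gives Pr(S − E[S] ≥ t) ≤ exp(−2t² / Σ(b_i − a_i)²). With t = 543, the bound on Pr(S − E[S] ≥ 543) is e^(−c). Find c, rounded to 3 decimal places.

45.125

Σ(b_i − a_i)² = 363·(6)² = 13068.
c = 2t²/13068 = 2·543²/13068 = 45.1253.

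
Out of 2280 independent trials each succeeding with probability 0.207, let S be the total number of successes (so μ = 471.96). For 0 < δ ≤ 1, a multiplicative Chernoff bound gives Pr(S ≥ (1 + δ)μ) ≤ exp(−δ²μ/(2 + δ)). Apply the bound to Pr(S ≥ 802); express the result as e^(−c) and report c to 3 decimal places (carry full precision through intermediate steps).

Write 802 = (1 + δ)μ, so δ = 802/471.96 − 1 = 0.6992966…
Then the exponent is δ²μ/(2 + δ) = (802 − μ)² / (μ·(2 + δ)) = 85.502215.

85.502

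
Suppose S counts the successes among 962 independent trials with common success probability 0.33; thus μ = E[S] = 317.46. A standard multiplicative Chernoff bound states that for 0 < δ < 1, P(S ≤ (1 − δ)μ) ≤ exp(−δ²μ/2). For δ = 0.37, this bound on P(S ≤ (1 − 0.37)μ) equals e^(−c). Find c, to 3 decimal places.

c = δ²μ/2 = 0.37²·317.46/2 = 21.7301.

21.730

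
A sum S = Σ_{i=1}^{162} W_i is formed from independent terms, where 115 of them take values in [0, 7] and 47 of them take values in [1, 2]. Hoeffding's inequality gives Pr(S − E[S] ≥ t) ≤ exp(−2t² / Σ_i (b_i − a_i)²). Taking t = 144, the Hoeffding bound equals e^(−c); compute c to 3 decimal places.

Σ(b_i − a_i)² = 115·7² + 47·1² = 5682.
c = 2t² / 5682 = 2·144² / 5682 = 7.2988.

7.299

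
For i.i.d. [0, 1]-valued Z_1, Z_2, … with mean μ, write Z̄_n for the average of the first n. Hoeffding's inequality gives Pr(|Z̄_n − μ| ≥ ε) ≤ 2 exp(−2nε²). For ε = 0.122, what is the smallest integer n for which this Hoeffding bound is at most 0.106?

99

Require 2·exp(−2nε²) ≤ 0.106, i.e. 2nε² ≥ ln(2/0.106) = 2.937463.
So n ≥ 2.937463 / (2·0.122²) = 98.679.
The smallest integer n is 99.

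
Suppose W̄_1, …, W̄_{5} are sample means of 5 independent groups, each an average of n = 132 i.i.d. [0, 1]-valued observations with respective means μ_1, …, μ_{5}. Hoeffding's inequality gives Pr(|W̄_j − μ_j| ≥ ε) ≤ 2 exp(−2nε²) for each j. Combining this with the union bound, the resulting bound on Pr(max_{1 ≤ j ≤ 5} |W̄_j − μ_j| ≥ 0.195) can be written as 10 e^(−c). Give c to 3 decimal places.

10.039

Union bound over the 5 events: Pr(max_{1 ≤ j ≤ 5} |W̄_j − μ_j| ≥ 0.195) ≤ 5·2·exp(−2nε²) = 10 exp(−2·132·0.195²).
So c = 2·132·0.195² = 10.0386.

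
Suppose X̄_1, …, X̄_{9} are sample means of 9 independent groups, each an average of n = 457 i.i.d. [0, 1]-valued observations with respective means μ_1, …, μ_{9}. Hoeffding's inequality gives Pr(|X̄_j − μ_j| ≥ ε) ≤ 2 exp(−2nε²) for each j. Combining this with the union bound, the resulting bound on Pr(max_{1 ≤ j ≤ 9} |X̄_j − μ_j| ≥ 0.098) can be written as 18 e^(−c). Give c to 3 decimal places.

8.778

Union bound over the 9 events: Pr(max_{1 ≤ j ≤ 9} |X̄_j − μ_j| ≥ 0.098) ≤ 9·2·exp(−2nε²) = 18 exp(−2·457·0.098²).
So c = 2·457·0.098² = 8.7781.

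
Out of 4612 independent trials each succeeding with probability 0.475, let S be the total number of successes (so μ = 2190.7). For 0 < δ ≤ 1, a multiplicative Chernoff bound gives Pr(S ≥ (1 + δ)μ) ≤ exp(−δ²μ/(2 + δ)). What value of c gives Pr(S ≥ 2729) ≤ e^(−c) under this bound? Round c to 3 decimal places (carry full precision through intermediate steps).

Write 2729 = (1 + δ)μ, so δ = 2729/2190.7 − 1 = 0.2457205…
Then the exponent is δ²μ/(2 + δ) = (2729 − μ)² / (μ·(2 + δ)) = 58.899301.

58.899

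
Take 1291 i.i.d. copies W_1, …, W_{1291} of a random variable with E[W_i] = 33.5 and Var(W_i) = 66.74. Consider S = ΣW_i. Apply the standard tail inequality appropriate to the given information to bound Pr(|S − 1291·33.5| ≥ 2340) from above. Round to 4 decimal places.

With mean and variance of each term known, Chebyshev's inequality bounds the deviation of the sum (or sample mean).
Var(S) = n·Var(W_i) = 1291·66.74 = 86161.34.
Chebyshev: Pr(|S − 1291·33.5| ≥ 2340) ≤ Var(S)/2340² = 86161.34/5475600 = 0.0157.

0.0157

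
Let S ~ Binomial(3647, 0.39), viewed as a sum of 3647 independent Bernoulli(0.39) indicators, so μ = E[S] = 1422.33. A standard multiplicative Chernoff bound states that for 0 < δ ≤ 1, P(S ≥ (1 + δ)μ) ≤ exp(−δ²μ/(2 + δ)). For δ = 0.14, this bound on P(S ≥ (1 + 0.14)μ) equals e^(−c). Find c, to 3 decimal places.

c = δ²μ/(2 + δ) = 0.14²·1422.33/(2 + 0.14) = 13.0269.

13.027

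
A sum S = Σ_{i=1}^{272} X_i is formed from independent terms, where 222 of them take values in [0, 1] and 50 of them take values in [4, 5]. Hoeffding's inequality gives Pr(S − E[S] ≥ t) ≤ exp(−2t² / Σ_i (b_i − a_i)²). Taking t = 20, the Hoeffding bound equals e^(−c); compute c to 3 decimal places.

2.941

Σ(b_i − a_i)² = 222·1² + 50·1² = 272.
c = 2t² / 272 = 2·20² / 272 = 2.9412.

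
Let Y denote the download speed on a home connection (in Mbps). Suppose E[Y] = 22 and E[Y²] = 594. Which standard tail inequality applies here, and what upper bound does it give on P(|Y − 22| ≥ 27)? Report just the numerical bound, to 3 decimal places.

The first two moments determine the variance, so Chebyshev's inequality is the sharpest standard bound available.
Var(Y) = E[Y²] − (E[Y])² = 594 − 484 = 110.
Chebyshev's inequality: P(|Y − μ| ≥ t) ≤ Var(Y)/t² = 110/729 = 0.1509.

0.151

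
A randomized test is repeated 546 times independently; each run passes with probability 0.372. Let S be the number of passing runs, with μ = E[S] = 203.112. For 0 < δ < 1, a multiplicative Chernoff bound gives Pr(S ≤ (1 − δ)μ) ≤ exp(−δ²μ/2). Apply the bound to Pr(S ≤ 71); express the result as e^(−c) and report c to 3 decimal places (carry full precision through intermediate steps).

Write 71 = (1 − δ)μ, so δ = 1 − 71/203.112 = 0.6504392…
Then the exponent is δ²μ/2 = (μ − 71)²/(2μ) = 42.965410.

42.965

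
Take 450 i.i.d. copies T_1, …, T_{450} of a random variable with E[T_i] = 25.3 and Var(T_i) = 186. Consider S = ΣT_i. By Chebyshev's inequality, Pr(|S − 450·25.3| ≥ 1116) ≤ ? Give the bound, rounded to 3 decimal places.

0.067

Var(S) = n·Var(T_i) = 450·186 = 83700.
Chebyshev: Pr(|S − 450·25.3| ≥ 1116) ≤ Var(S)/1116² = 83700/1245456 = 0.0672.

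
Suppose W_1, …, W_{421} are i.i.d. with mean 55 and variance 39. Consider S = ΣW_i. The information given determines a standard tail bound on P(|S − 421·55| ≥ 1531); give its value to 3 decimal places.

0.007

With mean and variance of each term known, Chebyshev's inequality bounds the deviation of the sum (or sample mean).
Var(S) = n·Var(W_i) = 421·39 = 16419.
Chebyshev: P(|S − 421·55| ≥ 1531) ≤ Var(S)/1531² = 16419/2343961 = 0.0070.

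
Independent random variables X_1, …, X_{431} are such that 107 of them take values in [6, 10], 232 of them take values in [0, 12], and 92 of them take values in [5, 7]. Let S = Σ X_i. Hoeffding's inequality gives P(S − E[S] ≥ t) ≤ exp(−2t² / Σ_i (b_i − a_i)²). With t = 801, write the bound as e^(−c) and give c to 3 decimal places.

36.159

Σ(b_i − a_i)² = 107·4² + 232·12² + 92·2² = 35488.
c = 2t² / 35488 = 2·801² / 35488 = 36.1588.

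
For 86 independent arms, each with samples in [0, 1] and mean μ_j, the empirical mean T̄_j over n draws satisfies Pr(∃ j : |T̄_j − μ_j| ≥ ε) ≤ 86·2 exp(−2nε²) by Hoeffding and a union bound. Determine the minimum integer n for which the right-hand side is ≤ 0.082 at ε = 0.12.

Need 2·86·exp(−2nε²) ≤ 0.082, i.e. exp(−2nε²) ≤ 0.082/172.
So 2nε² ≥ ln(172/0.082) = 7.648531.
Hence n ≥ 7.648531/(2·0.12²) = 265.574.
The smallest integer n is 266.

266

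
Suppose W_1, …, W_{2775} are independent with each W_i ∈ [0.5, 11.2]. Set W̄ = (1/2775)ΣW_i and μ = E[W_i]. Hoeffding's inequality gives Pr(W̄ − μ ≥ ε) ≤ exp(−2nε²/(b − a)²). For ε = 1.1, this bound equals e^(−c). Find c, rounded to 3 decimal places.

c = 2nε²/(b − a)² = 2·2775·1.1² / 10.7² = 58.6558.

58.656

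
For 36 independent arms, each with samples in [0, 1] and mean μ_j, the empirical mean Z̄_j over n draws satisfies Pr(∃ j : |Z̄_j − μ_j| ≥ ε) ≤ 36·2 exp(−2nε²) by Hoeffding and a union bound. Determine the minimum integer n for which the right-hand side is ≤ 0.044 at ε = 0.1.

371

Need 2·36·exp(−2nε²) ≤ 0.044, i.e. exp(−2nε²) ≤ 0.044/72.
So 2nε² ≥ ln(72/0.044) = 7.400232.
Hence n ≥ 7.400232/(2·0.1²) = 370.012.
The smallest integer n is 371.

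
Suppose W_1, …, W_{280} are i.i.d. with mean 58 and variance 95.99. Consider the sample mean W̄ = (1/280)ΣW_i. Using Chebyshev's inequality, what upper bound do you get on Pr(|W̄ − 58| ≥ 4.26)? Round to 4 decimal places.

0.0189

Var(W̄) = Var(W_i)/n = 95.99/280 = 0.34282.
Chebyshev: Pr(|W̄ − 58| ≥ 4.26) ≤ Var(W̄)/(4.26)² = 95.99/(280·4.26²) = 0.0189.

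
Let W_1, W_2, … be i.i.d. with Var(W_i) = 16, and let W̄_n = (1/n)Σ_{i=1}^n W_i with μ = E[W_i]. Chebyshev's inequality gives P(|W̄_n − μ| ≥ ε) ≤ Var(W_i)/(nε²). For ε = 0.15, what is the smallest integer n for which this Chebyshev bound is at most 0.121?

Require 16/(n·0.15²) ≤ 0.121, i.e. n ≥ 16/(0.121·0.15²) = 5876.951.
The smallest integer n is 5877.

5877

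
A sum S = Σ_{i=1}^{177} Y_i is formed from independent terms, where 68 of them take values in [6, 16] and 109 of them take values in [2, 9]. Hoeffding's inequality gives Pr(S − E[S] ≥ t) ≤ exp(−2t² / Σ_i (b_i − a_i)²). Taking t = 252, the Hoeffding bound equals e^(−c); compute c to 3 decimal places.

Σ(b_i − a_i)² = 68·10² + 109·7² = 12141.
c = 2t² / 12141 = 2·252² / 12141 = 10.4611.

10.461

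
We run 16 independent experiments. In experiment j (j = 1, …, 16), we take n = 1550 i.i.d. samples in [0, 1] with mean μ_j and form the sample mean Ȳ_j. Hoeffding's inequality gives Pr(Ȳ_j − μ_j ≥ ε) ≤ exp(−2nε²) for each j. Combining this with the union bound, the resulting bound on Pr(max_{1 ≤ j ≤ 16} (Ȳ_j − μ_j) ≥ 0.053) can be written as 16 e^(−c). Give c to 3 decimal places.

Union bound over the 16 events: Pr(max_{1 ≤ j ≤ 16} (Ȳ_j − μ_j) ≥ 0.053) ≤ 16·exp(−2nε²) = 16 exp(−2·1550·0.053²).
So c = 2·1550·0.053² = 8.7079.

8.708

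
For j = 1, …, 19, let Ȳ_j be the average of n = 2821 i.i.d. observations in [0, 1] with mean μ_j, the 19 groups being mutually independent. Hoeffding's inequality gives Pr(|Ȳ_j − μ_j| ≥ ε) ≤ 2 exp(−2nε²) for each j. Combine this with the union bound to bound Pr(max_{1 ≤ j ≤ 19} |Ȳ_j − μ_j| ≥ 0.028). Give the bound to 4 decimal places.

0.4558

Per-experiment Hoeffding bound: 2·exp(−2·2821·0.028²) = 2·exp(−4.42333) = 0.023988.
Union bound over 19 events: 19·0.023988 = 0.45578.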